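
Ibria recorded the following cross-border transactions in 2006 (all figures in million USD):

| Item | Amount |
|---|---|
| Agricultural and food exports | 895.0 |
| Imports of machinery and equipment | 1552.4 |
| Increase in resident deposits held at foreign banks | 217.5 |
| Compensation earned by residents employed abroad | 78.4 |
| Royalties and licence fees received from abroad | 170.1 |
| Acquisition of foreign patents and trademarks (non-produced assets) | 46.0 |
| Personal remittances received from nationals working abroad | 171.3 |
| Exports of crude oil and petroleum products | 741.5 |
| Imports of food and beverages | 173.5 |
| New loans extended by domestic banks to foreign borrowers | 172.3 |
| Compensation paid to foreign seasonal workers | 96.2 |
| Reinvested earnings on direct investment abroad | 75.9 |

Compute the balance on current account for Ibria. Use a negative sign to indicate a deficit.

310.1

Goods: 741.5 + 895.0 - 173.5 - 1552.4 = -89.4
Services: 170.1
Primary income: 75.9 - 96.2 + 78.4 = 58.1
Secondary income: 171.3
Current account = (-89.4) + 170.1 + 58.1 + 171.3 = 310.1
(Excluded from the current account — financial account: increase in resident deposits held at foreign banks 217.5, new loans extended by domestic banks to foreign borrowers 172.3; capital account: acquisition of foreign patents and trademarks (non-produced assets) 46.0.)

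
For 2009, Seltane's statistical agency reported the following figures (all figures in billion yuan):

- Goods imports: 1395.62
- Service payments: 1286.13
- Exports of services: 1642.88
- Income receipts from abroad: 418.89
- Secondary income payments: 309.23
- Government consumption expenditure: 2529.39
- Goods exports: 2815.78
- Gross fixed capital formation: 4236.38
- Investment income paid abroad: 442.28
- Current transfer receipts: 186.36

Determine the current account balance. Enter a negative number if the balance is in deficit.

1630.65

Goods balance = 2815.78 - 1395.62 = 1420.16
Services balance = 1642.88 - 1286.13 = 356.75
Trade balance (goods + services) = 1420.16 + 356.75 = 1776.91
Net primary income = 418.89 - 442.28 = -23.39
Net secondary income = 186.36 - 309.23 = -122.87
Current account = 1776.91 + (-23.39) + (-122.87) = 1630.65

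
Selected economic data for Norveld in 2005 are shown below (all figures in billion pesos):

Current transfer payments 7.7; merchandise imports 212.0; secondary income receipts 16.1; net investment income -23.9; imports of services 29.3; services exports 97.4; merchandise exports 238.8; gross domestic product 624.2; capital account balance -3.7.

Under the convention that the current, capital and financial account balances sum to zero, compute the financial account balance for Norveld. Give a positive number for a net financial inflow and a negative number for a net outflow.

Goods balance = 238.8 - 212.0 = 26.8
Services balance = 97.4 - 29.3 = 68.1
Trade balance (goods + services) = 26.8 + 68.1 = 94.9
Net primary income = -23.9
Net secondary income = 16.1 - 7.7 = 8.4
Current account = 94.9 + (-23.9) + 8.4 = 79.4
Financial account = -(79.4 + (-3.7)) = -75.7

-75.7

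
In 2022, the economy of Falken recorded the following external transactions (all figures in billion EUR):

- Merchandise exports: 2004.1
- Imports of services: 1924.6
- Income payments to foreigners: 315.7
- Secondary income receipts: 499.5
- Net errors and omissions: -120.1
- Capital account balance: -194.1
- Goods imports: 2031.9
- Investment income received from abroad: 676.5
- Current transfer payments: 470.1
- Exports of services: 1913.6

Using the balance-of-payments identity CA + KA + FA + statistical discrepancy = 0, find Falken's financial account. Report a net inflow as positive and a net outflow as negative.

-37.2

Goods balance = 2004.1 - 2031.9 = -27.8
Services balance = 1913.6 - 1924.6 = -11.0
Trade balance (goods + services) = -27.8 + (-11.0) = -38.8
Net primary income = 676.5 - 315.7 = 360.8
Net secondary income = 499.5 - 470.1 = 29.4
Current account = -38.8 + 360.8 + 29.4 = 351.4
Financial account = -(351.4 + (-194.1) + (-120.1)) = -37.2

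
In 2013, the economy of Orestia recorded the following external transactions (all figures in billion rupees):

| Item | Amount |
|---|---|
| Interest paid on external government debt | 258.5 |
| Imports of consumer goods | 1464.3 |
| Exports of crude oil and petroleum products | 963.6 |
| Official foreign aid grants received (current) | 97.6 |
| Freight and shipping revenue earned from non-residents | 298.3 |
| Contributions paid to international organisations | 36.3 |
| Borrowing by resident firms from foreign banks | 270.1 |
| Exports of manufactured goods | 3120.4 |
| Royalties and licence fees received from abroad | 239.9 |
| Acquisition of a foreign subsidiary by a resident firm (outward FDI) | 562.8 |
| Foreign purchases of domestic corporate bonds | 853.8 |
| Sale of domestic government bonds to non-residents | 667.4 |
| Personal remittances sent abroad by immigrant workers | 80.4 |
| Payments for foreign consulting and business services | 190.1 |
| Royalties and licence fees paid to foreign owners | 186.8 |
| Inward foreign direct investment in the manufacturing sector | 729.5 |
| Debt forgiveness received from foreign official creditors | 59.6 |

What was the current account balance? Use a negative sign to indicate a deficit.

Goods: 963.6 + 3120.4 - 1464.3 = 2619.7
Services: -190.1 - 186.8 + 239.9 + 298.3 = 161.3
Primary income: -258.5
Secondary income: -36.3 + 97.6 - 80.4 = -19.1
Current account = 2619.7 + 161.3 + (-258.5) + (-19.1) = 2503.4
(Excluded from the current account — financial account: borrowing by resident firms from foreign banks 270.1, acquisition of a foreign subsidiary by a resident firm (outward FDI) 562.8, foreign purchases of domestic corporate bonds 853.8, sale of domestic government bonds to non-residents 667.4, inward foreign direct investment in the manufacturing sector 729.5; capital account: debt forgiveness received from foreign official creditors 59.6.)

2503.4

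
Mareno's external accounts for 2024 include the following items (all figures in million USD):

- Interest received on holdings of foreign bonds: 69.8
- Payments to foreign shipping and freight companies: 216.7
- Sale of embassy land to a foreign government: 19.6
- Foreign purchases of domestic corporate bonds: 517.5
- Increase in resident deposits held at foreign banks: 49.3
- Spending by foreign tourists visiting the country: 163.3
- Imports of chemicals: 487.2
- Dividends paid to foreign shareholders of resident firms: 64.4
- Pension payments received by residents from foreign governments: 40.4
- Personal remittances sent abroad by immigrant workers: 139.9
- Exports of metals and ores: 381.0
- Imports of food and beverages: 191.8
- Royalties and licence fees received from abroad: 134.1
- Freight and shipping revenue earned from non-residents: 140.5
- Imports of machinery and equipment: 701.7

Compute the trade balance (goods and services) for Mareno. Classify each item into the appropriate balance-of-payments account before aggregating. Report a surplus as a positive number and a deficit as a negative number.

Goods: -191.8 - 487.2 + 381.0 - 701.7 = -999.7
Services: 134.1 + 140.5 + 163.3 - 216.7 = 221.2
Trade balance = -999.7 + 221.2 = -778.5
(Excluded from the trade balance — primary income: interest received on holdings of foreign bonds 69.8, dividends paid to foreign shareholders of resident firms 64.4; capital account: sale of embassy land to a foreign government 19.6; financial account: foreign purchases of domestic corporate bonds 517.5, increase in resident deposits held at foreign banks 49.3; secondary income: pension payments received by residents from foreign governments 40.4, personal remittances sent abroad by immigrant workers 139.9.)

-778.5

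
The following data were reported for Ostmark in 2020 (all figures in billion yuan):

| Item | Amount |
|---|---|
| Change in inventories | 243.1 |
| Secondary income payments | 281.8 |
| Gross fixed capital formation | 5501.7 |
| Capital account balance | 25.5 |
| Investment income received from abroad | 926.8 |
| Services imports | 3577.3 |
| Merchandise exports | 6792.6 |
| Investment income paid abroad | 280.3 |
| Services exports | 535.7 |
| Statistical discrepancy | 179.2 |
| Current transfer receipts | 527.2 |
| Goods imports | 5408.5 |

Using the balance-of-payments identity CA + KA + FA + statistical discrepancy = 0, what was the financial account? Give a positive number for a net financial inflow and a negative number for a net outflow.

560.9

Goods balance = 6792.6 - 5408.5 = 1384.1
Services balance = 535.7 - 3577.3 = -3041.6
Trade balance (goods + services) = 1384.1 + (-3041.6) = -1657.5
Net primary income = 926.8 - 280.3 = 646.5
Net secondary income = 527.2 - 281.8 = 245.4
Current account = -1657.5 + 646.5 + 245.4 = -765.6
Financial account = -(-765.6 + 25.5 + 179.2) = 560.9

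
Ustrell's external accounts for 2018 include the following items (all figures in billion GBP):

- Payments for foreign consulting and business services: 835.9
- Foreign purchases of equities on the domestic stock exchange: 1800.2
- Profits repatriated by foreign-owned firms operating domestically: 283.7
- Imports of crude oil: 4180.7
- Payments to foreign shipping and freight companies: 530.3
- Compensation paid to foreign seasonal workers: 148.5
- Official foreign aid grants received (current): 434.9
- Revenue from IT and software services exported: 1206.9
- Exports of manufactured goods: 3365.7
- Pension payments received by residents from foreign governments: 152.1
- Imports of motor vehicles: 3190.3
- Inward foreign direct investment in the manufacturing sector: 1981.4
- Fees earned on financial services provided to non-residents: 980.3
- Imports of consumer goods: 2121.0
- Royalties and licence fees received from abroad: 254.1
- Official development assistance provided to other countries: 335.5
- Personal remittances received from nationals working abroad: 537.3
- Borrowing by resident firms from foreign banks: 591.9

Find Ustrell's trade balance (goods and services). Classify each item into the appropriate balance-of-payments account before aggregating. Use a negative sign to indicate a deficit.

Goods: -2121.0 - 4180.7 - 3190.3 + 3365.7 = -6126.3
Services: 254.1 + 1206.9 + 980.3 - 835.9 - 530.3 = 1075.1
Trade balance = -6126.3 + 1075.1 = -5051.2
(Excluded from the trade balance — financial account: foreign purchases of equities on the domestic stock exchange 1800.2, inward foreign direct investment in the manufacturing sector 1981.4, borrowing by resident firms from foreign banks 591.9; primary income: profits repatriated by foreign-owned firms operating domestically 283.7, compensation paid to foreign seasonal workers 148.5; secondary income: official foreign aid grants received (current) 434.9, pension payments received by residents from foreign governments 152.1, official development assistance provided to other countries 335.5, personal remittances received from nationals working abroad 537.3.)

-5051.2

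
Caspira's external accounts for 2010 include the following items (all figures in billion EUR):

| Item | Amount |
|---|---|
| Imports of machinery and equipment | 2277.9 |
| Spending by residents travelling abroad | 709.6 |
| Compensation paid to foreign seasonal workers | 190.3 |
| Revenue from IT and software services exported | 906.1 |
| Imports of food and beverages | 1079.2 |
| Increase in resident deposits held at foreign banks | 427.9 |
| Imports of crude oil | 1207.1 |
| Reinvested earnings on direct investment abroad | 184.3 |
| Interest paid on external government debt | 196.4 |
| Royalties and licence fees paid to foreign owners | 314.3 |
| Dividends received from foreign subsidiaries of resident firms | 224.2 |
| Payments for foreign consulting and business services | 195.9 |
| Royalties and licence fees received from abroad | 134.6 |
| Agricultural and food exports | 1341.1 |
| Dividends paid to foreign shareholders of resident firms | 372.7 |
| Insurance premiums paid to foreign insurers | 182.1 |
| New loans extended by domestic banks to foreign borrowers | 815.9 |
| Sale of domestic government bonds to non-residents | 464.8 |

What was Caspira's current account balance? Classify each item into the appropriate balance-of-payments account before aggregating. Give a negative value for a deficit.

-3935.2

Goods: 1341.1 - 1079.2 - 2277.9 - 1207.1 = -3223.1
Services: -314.3 - 195.9 + 134.6 - 709.6 + 906.1 - 182.1 = -361.2
Primary income: -196.4 - 372.7 + 224.2 + 184.3 - 190.3 = -350.9
Current account = (-3223.1) + (-361.2) + (-350.9) = -3935.2
(Excluded from the current account — financial account: increase in resident deposits held at foreign banks 427.9, new loans extended by domestic banks to foreign borrowers 815.9, sale of domestic government bonds to non-residents 464.8.)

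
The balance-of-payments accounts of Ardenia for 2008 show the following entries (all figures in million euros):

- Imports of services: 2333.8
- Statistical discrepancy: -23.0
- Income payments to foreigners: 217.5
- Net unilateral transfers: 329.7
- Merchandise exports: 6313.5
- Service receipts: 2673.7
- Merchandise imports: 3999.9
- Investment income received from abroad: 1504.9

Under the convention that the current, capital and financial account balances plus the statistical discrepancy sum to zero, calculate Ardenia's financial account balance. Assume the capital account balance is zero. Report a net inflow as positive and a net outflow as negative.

Goods balance = 6313.5 - 3999.9 = 2313.6
Services balance = 2673.7 - 2333.8 = 339.9
Trade balance (goods + services) = 2313.6 + 339.9 = 2653.5
Net primary income = 1504.9 - 217.5 = 1287.4
Net secondary income = 329.7
Current account = 2653.5 + 1287.4 + 329.7 = 4270.6
Financial account = -(4270.6 + (-23.0)) = -4247.6

-4247.6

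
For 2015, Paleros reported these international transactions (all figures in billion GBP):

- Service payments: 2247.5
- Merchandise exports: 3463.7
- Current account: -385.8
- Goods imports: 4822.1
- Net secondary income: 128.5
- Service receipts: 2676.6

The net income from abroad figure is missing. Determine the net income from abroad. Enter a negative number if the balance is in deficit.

415.0

Current account = goods balance + services balance + net primary income + net secondary income
Sum of the known components = -800.8
Net income from abroad = CA - (known components) = -385.8 - (-800.8) = 415.0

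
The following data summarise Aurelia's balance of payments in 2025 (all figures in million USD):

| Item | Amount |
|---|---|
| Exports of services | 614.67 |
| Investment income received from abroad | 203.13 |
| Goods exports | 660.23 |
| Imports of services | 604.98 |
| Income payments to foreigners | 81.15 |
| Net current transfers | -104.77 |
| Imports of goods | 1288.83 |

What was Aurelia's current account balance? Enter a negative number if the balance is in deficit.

Goods balance = 660.23 - 1288.83 = -628.60
Services balance = 614.67 - 604.98 = 9.69
Trade balance (goods + services) = -628.60 + 9.69 = -618.91
Net primary income = 203.13 - 81.15 = 121.98
Net secondary income = -104.77
Current account = -618.91 + 121.98 + (-104.77) = -601.70

-601.70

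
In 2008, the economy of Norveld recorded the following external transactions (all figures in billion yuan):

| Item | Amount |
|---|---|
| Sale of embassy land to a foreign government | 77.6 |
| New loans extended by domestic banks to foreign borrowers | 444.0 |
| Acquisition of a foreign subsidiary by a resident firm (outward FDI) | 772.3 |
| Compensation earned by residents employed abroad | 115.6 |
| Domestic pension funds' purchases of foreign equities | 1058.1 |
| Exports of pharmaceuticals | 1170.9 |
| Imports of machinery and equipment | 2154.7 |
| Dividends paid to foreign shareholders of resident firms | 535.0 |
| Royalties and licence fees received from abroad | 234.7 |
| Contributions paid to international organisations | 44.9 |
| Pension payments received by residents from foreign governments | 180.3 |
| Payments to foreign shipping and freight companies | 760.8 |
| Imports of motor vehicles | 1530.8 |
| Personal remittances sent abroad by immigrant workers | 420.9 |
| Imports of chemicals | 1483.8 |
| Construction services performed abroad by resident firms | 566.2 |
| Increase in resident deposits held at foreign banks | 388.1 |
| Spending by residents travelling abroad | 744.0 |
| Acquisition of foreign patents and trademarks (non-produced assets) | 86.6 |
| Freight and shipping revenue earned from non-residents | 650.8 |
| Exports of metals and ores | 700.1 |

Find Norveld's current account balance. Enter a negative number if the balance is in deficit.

Goods: 1170.9 + 700.1 - 2154.7 - 1483.8 - 1530.8 = -3298.3
Services: -760.8 - 744.0 + 650.8 + 566.2 + 234.7 = -53.1
Primary income: -535.0 + 115.6 = -419.4
Secondary income: 180.3 - 420.9 - 44.9 = -285.5
Current account = (-3298.3) + (-53.1) + (-419.4) + (-285.5) = -4056.3
(Excluded from the current account — capital account: sale of embassy land to a foreign government 77.6, acquisition of foreign patents and trademarks (non-produced assets) 86.6; financial account: new loans extended by domestic banks to foreign borrowers 444.0, acquisition of a foreign subsidiary by a resident firm (outward FDI) 772.3, domestic pension funds' purchases of foreign equities 1058.1, increase in resident deposits held at foreign banks 388.1.)

-4056.3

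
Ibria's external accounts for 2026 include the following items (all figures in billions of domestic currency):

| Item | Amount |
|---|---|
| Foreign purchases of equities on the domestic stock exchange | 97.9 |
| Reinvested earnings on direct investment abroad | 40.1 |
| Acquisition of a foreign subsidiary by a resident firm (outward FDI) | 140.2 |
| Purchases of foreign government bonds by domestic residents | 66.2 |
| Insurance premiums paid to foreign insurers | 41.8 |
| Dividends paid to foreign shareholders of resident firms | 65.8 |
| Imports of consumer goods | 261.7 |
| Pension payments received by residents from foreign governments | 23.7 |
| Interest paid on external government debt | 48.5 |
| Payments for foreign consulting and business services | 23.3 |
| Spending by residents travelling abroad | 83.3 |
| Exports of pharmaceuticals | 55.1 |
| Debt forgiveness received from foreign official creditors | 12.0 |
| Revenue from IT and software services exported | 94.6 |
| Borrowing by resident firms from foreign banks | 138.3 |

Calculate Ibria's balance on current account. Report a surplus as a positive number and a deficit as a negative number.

Goods: -261.7 + 55.1 = -206.6
Services: -83.3 + 94.6 - 41.8 - 23.3 = -53.8
Primary income: 40.1 - 65.8 - 48.5 = -74.2
Secondary income: 23.7
Current account = (-206.6) + (-53.8) + (-74.2) + 23.7 = -310.9
(Excluded from the current account — financial account: foreign purchases of equities on the domestic stock exchange 97.9, acquisition of a foreign subsidiary by a resident firm (outward FDI) 140.2, purchases of foreign government bonds by domestic residents 66.2, borrowing by resident firms from foreign banks 138.3; capital account: debt forgiveness received from foreign official creditors 12.0.)

-310.9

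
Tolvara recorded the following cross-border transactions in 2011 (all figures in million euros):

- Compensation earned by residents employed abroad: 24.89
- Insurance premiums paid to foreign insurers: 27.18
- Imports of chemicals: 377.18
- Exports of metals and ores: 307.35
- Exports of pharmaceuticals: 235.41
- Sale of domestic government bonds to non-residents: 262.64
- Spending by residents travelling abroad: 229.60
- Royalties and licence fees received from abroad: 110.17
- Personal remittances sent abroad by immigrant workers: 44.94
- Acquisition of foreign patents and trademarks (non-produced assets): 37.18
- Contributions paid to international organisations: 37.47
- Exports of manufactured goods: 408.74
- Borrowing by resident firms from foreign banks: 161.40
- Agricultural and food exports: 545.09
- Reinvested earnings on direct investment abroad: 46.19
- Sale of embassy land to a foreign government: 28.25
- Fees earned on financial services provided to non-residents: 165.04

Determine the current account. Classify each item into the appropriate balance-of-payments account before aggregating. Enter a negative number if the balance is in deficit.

Goods: 408.74 + 307.35 + 545.09 - 377.18 + 235.41 = 1119.41
Services: 110.17 - 27.18 + 165.04 - 229.60 = 18.43
Primary income: 46.19 + 24.89 = 71.08
Secondary income: -44.94 - 37.47 = -82.41
Current account = 1119.41 + 18.43 + 71.08 + (-82.41) = 1126.51
(Excluded from the current account — financial account: sale of domestic government bonds to non-residents 262.64, borrowing by resident firms from foreign banks 161.40; capital account: acquisition of foreign patents and trademarks (non-produced assets) 37.18, sale of embassy land to a foreign government 28.25.)

1126.51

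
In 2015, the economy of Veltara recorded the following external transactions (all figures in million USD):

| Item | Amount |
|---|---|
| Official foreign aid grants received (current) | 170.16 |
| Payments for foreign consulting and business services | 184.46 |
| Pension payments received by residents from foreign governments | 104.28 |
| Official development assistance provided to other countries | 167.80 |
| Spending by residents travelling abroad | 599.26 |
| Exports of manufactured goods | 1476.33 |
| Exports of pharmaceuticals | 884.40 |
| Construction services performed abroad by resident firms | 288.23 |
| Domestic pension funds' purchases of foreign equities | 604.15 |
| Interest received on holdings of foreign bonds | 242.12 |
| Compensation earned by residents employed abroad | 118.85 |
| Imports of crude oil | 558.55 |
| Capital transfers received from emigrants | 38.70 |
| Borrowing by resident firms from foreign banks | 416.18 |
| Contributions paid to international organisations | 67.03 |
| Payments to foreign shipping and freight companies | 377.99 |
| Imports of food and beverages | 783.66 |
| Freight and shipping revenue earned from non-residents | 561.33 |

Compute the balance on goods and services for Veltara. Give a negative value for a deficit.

706.37

Goods: 1476.33 + 884.40 - 558.55 - 783.66 = 1018.52
Services: 561.33 - 184.46 - 377.99 - 599.26 + 288.23 = -312.15
Trade balance = 1018.52 + (-312.15) = 706.37
(Excluded from the trade balance — secondary income: official foreign aid grants received (current) 170.16, pension payments received by residents from foreign governments 104.28, official development assistance provided to other countries 167.80, contributions paid to international organisations 67.03; financial account: domestic pension funds' purchases of foreign equities 604.15, borrowing by resident firms from foreign banks 416.18; primary income: interest received on holdings of foreign bonds 242.12, compensation earned by residents employed abroad 118.85; capital account: capital transfers received from emigrants 38.70.)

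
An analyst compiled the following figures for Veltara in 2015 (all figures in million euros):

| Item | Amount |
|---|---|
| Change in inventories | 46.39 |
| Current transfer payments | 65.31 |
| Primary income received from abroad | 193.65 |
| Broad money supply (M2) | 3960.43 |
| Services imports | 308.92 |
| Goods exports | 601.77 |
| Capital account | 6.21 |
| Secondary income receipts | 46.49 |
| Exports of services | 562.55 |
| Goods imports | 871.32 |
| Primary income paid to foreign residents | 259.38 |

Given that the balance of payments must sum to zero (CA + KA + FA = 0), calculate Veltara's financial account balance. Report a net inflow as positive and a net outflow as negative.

94.26

Goods balance = 601.77 - 871.32 = -269.55
Services balance = 562.55 - 308.92 = 253.63
Trade balance (goods + services) = -269.55 + 253.63 = -15.92
Net primary income = 193.65 - 259.38 = -65.73
Net secondary income = 46.49 - 65.31 = -18.82
Current account = -15.92 + (-65.73) + (-18.82) = -100.47
Financial account = -(-100.47 + 6.21) = 94.26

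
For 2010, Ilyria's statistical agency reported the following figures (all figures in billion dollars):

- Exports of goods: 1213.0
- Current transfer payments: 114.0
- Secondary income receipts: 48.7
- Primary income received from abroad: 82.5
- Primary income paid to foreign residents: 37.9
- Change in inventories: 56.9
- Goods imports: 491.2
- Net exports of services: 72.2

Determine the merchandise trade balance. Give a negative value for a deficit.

721.8

Goods balance = 1213.0 - 491.2 = 721.8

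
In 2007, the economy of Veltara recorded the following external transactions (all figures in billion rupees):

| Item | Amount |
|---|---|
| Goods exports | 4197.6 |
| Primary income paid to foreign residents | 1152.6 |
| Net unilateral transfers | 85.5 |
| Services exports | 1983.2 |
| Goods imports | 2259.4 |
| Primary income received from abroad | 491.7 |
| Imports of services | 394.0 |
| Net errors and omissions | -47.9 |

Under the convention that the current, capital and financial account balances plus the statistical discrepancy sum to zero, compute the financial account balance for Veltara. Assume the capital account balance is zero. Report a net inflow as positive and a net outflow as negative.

Goods balance = 4197.6 - 2259.4 = 1938.2
Services balance = 1983.2 - 394.0 = 1589.2
Trade balance (goods + services) = 1938.2 + 1589.2 = 3527.4
Net primary income = 491.7 - 1152.6 = -660.9
Net secondary income = 85.5
Current account = 3527.4 + (-660.9) + 85.5 = 2952.0
Financial account = -(2952.0 + (-47.9)) = -2904.1

-2904.1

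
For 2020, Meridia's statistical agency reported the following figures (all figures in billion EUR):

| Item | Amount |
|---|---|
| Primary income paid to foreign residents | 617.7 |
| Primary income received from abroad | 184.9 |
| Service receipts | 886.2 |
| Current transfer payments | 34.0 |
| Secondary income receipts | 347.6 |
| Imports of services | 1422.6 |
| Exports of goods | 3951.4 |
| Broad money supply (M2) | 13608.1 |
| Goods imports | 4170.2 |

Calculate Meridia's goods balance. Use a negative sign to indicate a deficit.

-218.8

Goods balance = 3951.4 - 4170.2 = -218.8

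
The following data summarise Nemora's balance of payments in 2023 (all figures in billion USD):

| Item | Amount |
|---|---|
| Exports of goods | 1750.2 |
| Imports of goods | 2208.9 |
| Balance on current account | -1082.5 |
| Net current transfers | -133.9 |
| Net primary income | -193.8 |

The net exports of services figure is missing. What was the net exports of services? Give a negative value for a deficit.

-296.1

Current account = goods balance + services balance + net primary income + net secondary income
Sum of the known components = -786.4
Net exports of services = CA - (known components) = -1082.5 - (-786.4) = -296.1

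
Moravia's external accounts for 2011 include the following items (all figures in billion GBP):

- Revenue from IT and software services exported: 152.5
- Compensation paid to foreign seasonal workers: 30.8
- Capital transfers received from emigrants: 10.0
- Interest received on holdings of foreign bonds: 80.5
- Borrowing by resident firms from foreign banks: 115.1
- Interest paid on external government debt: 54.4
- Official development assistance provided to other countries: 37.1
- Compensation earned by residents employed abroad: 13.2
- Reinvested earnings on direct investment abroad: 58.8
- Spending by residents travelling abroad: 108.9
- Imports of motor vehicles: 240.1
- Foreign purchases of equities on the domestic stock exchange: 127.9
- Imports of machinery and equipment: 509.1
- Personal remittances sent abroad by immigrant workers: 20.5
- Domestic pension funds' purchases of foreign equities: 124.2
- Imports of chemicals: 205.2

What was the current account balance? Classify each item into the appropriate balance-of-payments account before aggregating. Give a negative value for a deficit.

-901.1

Goods: -509.1 - 240.1 - 205.2 = -954.4
Services: -108.9 + 152.5 = 43.6
Primary income: 58.8 + 13.2 - 54.4 - 30.8 + 80.5 = 67.3
Secondary income: -37.1 - 20.5 = -57.6
Current account = (-954.4) + 43.6 + 67.3 + (-57.6) = -901.1
(Excluded from the current account — capital account: capital transfers received from emigrants 10.0; financial account: borrowing by resident firms from foreign banks 115.1, foreign purchases of equities on the domestic stock exchange 127.9, domestic pension funds' purchases of foreign equities 124.2.)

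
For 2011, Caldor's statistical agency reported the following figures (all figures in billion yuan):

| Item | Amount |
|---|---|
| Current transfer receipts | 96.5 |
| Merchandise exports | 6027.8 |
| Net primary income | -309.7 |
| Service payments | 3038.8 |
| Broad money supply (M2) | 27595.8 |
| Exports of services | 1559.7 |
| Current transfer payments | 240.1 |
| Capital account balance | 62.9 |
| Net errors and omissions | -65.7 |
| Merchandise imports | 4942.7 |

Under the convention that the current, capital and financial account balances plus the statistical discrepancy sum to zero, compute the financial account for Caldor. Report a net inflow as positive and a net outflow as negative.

850.1

Goods balance = 6027.8 - 4942.7 = 1085.1
Services balance = 1559.7 - 3038.8 = -1479.1
Trade balance (goods + services) = 1085.1 + (-1479.1) = -394.0
Net primary income = -309.7
Net secondary income = 96.5 - 240.1 = -143.6
Current account = -394.0 + (-309.7) + (-143.6) = -847.3
Financial account = -(-847.3 + 62.9 + (-65.7)) = 850.1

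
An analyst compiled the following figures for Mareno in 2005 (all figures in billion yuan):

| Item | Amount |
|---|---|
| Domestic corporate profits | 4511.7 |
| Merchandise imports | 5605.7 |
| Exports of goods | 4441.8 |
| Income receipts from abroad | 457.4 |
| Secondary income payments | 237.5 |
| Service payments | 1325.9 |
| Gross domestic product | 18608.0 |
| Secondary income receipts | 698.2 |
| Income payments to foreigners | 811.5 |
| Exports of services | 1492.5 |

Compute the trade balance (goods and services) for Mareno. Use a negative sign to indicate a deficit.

-997.3

Goods balance = 4441.8 - 5605.7 = -1163.9
Services balance = 1492.5 - 1325.9 = 166.6
Trade balance (goods + services) = -1163.9 + 166.6 = -997.3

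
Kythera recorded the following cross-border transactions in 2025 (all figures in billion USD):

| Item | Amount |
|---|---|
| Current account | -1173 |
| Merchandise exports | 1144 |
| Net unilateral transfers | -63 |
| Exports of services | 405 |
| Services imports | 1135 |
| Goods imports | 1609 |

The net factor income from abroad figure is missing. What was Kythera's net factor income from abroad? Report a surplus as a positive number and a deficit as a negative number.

85

Current account = goods balance + services balance + net primary income + net secondary income
Sum of the known components = -1258
Net factor income from abroad = CA - (known components) = -1173 - (-1258) = 85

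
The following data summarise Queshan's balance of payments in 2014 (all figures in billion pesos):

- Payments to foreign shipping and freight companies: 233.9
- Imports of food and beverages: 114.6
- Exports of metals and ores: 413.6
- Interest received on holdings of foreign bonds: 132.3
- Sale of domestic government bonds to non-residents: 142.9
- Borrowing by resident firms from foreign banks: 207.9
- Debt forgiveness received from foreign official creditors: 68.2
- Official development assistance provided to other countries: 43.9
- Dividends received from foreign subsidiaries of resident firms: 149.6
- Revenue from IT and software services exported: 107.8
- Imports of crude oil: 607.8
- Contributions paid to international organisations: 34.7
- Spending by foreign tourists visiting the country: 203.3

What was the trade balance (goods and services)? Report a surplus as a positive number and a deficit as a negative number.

Goods: -114.6 - 607.8 + 413.6 = -308.8
Services: 203.3 + 107.8 - 233.9 = 77.2
Trade balance = -308.8 + 77.2 = -231.6
(Excluded from the trade balance — primary income: interest received on holdings of foreign bonds 132.3, dividends received from foreign subsidiaries of resident firms 149.6; financial account: sale of domestic government bonds to non-residents 142.9, borrowing by resident firms from foreign banks 207.9; capital account: debt forgiveness received from foreign official creditors 68.2; secondary income: official development assistance provided to other countries 43.9, contributions paid to international organisations 34.7.)

-231.6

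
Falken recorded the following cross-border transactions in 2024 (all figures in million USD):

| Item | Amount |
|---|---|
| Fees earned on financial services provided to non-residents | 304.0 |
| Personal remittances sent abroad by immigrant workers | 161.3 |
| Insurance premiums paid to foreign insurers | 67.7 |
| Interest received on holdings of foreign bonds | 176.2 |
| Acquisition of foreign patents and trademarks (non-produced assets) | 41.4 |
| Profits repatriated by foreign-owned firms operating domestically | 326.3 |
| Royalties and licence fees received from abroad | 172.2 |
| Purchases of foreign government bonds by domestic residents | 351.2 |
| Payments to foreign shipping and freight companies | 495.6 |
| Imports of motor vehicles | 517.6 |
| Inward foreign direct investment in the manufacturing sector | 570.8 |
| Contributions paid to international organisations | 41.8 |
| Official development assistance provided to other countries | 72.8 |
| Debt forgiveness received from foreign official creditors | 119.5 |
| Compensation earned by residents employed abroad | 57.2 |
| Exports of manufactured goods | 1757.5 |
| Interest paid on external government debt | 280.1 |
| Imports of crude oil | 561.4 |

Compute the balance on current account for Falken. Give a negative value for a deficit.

Goods: 1757.5 - 517.6 - 561.4 = 678.5
Services: -495.6 - 67.7 + 304.0 + 172.2 = -87.1
Primary income: -326.3 + 57.2 - 280.1 + 176.2 = -373.0
Secondary income: -161.3 - 41.8 - 72.8 = -275.9
Current account = 678.5 + (-87.1) + (-373.0) + (-275.9) = -57.5
(Excluded from the current account — capital account: acquisition of foreign patents and trademarks (non-produced assets) 41.4, debt forgiveness received from foreign official creditors 119.5; financial account: purchases of foreign government bonds by domestic residents 351.2, inward foreign direct investment in the manufacturing sector 570.8.)

-57.5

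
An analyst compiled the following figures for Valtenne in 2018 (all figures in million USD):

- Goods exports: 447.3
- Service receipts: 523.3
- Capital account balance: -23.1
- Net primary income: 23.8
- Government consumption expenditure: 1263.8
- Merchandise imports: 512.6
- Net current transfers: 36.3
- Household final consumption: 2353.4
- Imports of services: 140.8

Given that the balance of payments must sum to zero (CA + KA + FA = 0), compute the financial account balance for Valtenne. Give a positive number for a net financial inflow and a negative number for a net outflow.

-354.2

Goods balance = 447.3 - 512.6 = -65.3
Services balance = 523.3 - 140.8 = 382.5
Trade balance (goods + services) = -65.3 + 382.5 = 317.2
Net primary income = 23.8
Net secondary income = 36.3
Current account = 317.2 + 23.8 + 36.3 = 377.3
Financial account = -(377.3 + (-23.1)) = -354.2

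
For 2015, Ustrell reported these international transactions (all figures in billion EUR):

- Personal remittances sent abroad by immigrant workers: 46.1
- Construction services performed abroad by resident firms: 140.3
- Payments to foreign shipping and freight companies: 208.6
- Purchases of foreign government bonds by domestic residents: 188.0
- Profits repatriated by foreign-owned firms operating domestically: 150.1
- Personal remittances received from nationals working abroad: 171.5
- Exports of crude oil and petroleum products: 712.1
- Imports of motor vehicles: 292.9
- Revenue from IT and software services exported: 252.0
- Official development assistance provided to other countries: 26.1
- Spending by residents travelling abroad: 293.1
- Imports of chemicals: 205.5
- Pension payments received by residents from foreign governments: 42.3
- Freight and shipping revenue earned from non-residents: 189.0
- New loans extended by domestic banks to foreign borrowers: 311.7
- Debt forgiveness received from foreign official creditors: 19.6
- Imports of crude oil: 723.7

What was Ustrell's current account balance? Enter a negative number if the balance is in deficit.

-438.9

Goods: -723.7 + 712.1 - 205.5 - 292.9 = -510.0
Services: -208.6 + 252.0 + 140.3 + 189.0 - 293.1 = 79.6
Primary income: -150.1
Secondary income: 171.5 - 26.1 - 46.1 + 42.3 = 141.6
Current account = (-510.0) + 79.6 + (-150.1) + 141.6 = -438.9
(Excluded from the current account — financial account: purchases of foreign government bonds by domestic residents 188.0, new loans extended by domestic banks to foreign borrowers 311.7; capital account: debt forgiveness received from foreign official creditors 19.6.)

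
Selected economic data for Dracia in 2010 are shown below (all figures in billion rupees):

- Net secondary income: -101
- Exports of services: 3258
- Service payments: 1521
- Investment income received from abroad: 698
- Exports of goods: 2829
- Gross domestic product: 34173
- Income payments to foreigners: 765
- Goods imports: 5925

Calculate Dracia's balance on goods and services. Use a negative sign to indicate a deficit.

-1359

Goods balance = 2829 - 5925 = -3096
Services balance = 3258 - 1521 = 1737
Trade balance (goods + services) = -3096 + 1737 = -1359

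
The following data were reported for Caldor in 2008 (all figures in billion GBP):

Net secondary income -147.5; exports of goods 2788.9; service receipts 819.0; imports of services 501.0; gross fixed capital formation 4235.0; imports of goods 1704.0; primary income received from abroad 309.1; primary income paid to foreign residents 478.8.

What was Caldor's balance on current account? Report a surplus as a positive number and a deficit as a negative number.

Goods balance = 2788.9 - 1704.0 = 1084.9
Services balance = 819.0 - 501.0 = 318.0
Trade balance (goods + services) = 1084.9 + 318.0 = 1402.9
Net primary income = 309.1 - 478.8 = -169.7
Net secondary income = -147.5
Current account = 1402.9 + (-169.7) + (-147.5) = 1085.7

1085.7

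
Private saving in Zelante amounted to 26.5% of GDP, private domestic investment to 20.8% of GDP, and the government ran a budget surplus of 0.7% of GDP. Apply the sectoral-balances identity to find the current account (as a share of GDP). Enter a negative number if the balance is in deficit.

6.4

By the sectoral-balances identity, CA = (S_private - I) + (T - G).
Private balance = 26.5 - 20.8 = 5.7
Government balance (T - G) = 0.7
CA = 5.7 + 0.7 = 6.4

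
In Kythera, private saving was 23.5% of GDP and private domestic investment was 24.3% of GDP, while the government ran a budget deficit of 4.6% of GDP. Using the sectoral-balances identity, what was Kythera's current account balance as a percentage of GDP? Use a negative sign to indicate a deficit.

-5.4

By the sectoral-balances identity, CA = (S_private - I) + (T - G).
Private balance = 23.5 - 24.3 = -0.8
Government balance (T - G) = -4.6
CA = -0.8 + (-4.6) = -5.4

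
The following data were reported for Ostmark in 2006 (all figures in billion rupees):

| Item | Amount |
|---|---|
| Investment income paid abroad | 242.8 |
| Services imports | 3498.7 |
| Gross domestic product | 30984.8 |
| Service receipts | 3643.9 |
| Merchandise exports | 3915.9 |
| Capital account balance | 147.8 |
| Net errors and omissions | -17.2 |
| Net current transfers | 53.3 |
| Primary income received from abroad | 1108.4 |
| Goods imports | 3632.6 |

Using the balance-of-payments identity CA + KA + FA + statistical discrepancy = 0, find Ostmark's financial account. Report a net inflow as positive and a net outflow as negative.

-1478.0

Goods balance = 3915.9 - 3632.6 = 283.3
Services balance = 3643.9 - 3498.7 = 145.2
Trade balance (goods + services) = 283.3 + 145.2 = 428.5
Net primary income = 1108.4 - 242.8 = 865.6
Net secondary income = 53.3
Current account = 428.5 + 865.6 + 53.3 = 1347.4
Financial account = -(1347.4 + 147.8 + (-17.2)) = -1478.0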